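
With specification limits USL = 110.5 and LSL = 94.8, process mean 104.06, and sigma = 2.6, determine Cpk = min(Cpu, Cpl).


Cpu = (USL - mean) / (3*sigma) = (110.5 - 104.06) / (3*2.6) = 0.8256
Cpl = (mean - LSL) / (3*sigma) = (104.06 - 94.8) / (3*2.6) = 1.1872
Cpk = min(Cpu, Cpl) = 0.8256

0.8256


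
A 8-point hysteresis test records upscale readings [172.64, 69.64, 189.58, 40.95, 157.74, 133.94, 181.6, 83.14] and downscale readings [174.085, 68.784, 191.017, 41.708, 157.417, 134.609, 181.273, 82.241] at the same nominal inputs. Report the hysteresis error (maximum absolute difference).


|172.64 - 174.085| = 1.4450
|69.64 - 68.784| = 0.8560
|189.58 - 191.017| = 1.4370
|40.95 - 41.708| = 0.7580
|157.74 - 157.417| = 0.3230
|133.94 - 134.609| = 0.6690
|181.6 - 181.273| = 0.3270
|83.14 - 82.241| = 0.8990
hysteresis = max(diffs) = 1.4450

1.4450


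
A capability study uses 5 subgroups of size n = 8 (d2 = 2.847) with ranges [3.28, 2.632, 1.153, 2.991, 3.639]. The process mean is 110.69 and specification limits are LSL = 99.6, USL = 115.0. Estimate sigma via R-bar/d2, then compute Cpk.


R_bar = (3.28 + 2.632 + 1.153 + 2.991 + 3.639) / 5 = 2.739
sigma = R_bar / d2 = 2.739 / 2.847 = 0.96206533
Cp = (USL - LSL)/(6*sigma) = (115.0 - 99.6)/(6*0.96206533) = 2.6679
Cpu = (115.0 - 110.69)/(3*0.96206533) = 1.4933
Cpl = (110.69 - 99.6)/(3*0.96206533) = 3.8424
Cpk = min(Cpu, Cpl) = 1.4933

1.4933


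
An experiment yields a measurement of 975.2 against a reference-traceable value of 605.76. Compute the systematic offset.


Systematic error = measured - true
= 975.2 - 605.76
= 369.4400

369.4400


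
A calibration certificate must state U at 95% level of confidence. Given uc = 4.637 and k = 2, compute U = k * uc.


U = k * uc
U = 2 * 4.637
U = 9.2740

9.2740


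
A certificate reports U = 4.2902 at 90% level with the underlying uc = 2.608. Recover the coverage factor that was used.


k = U / uc
k = 4.2902 / 2.608
k = 1.645

1.645


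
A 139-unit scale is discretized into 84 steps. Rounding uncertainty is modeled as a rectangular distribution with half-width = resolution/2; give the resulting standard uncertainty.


resolution = range / divisions
resolution = 139 / 84 = 1.6547619
u_res = resolution / (2*sqrt(3))
u_res = 1.6547619 / 3.4641016
u_res = 0.4777

0.4777


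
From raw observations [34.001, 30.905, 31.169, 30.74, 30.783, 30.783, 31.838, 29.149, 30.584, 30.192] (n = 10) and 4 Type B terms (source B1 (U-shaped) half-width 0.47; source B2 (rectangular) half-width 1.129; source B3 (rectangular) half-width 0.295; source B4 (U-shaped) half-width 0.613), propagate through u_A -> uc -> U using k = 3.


mean = (34.001 + 30.905 + 31.169 + 30.74 + 30.783 + 30.783 + 31.838 + 29.149 + 30.584 + 30.192) / 10 = 31.0144
s = sqrt(sum((x - mean)^2)/(n-1)) = 1.254222
u_A = s / sqrt(n) = 1.254222 / sqrt(10) = 0.39661982
u_B1 = 0.47 / sqrt(2) = 0.33234019
u_B2 = 1.129 / sqrt(3) = 0.65182845
u_B3 = 0.295 / sqrt(3) = 0.17031833
u_B4 = 0.613 / sqrt(2) = 0.43345646
uc = sqrt(0.39661982^2 + 0.33234019^2 + 0.65182845^2 + 0.17031833^2 + 0.43345646^2) = 0.95369306
U = k * uc = 3 * 0.95369306
U = 2.8611

2.8611


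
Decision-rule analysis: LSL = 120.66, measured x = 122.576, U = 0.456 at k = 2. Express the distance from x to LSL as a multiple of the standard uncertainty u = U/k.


u = U / k = 0.456 / 2 = 0.228
margin = |LSL - x| = |120.66 - 122.576| = 1.916
z = margin / u = 1.916 / 0.228
z = 8.4035

8.4035


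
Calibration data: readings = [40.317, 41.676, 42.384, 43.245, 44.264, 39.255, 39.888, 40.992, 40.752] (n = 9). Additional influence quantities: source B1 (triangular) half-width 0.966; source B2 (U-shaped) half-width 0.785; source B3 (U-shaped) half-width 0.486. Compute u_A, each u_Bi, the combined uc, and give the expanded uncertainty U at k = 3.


mean = (40.317 + 41.676 + 42.384 + 43.245 + 44.264 + 39.255 + 39.888 + 40.992 + 40.752) / 9 = 41.41922222
s = sqrt(sum((x - mean)^2)/(n-1)) = 1.6314891
u_A = s / sqrt(n) = 1.6314891 / sqrt(9) = 0.5438297
u_B1 = 0.966 / sqrt(6) = 0.39436785
u_B2 = 0.785 / sqrt(2) = 0.55507882
u_B3 = 0.486 / sqrt(2) = 0.3436539
uc = sqrt(0.5438297^2 + 0.39436785^2 + 0.55507882^2 + 0.3436539^2) = 0.93674289
U = k * uc = 3 * 0.93674289
U = 2.8102

2.8102


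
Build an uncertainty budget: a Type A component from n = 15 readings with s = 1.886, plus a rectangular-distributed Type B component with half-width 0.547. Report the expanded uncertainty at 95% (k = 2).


u_A = s / sqrt(n) = 1.886 / sqrt(15) = 0.48696311
u_B = half_width / sqrt(3) = 0.547 / sqrt(3) = 0.3158106
uc = sqrt(u_A^2 + u_B^2) = sqrt(0.48696311^2 + 0.3158106^2) = 0.58040452
U = k * uc = 2 * 0.58040452
U = 1.1608

1.1608


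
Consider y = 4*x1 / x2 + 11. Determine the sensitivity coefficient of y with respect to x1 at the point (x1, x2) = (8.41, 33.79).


y = 4*x1 / x2 + 11
dy/dx1 = 4/x2
Evaluate at x2 = 33.79: c1 = 4 / 33.79
c1 = 0.1184

0.1184


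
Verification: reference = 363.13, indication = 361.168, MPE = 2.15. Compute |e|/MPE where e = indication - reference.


e = indication - reference = 361.168 - 363.13 = -1.9620
|e| = 1.9620
ratio = |e| / MPE = 1.9620 / 2.15
ratio = 0.9126

0.9126


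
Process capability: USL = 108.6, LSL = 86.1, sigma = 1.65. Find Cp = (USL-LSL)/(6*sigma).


Cp = (USL - LSL) / (6 * sigma)
= (108.6 - 86.1) / (6 * 1.65)
= 22.5000 / 9.9000
= 2.2727

2.2727


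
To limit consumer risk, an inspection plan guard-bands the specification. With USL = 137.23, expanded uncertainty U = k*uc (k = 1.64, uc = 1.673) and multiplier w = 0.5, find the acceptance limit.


U = k * uc = 1.64 * 1.673 = 2.74372
guard band g = w * U = 0.5 * 2.74372 = 1.37186
AL = USL - g = 137.23 - 1.37186
AL = 135.8581

135.8581


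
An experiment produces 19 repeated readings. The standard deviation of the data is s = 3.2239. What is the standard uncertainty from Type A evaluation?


u_A = s / sqrt(n)
u_A = 3.2239 / sqrt(19)
u_A = 3.2239 / 4.3588989
u_A = 0.7396

0.7396


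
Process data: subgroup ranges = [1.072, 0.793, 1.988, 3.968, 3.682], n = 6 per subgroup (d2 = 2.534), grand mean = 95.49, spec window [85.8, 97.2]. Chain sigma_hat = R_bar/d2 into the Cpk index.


R_bar = (1.072 + 0.793 + 1.988 + 3.968 + 3.682) / 5 = 2.3006
sigma = R_bar / d2 = 2.3006 / 2.534 = 0.90789266
Cp = (USL - LSL)/(6*sigma) = (97.2 - 85.8)/(6*0.90789266) = 2.0928
Cpu = (97.2 - 95.49)/(3*0.90789266) = 0.6278
Cpl = (95.49 - 85.8)/(3*0.90789266) = 3.5577
Cpk = min(Cpu, Cpl) = 0.6278

0.6278


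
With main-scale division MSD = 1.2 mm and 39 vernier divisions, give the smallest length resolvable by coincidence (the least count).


LC = MSD / n_div
= 1.2 / 39
= 0.0308

0.0308


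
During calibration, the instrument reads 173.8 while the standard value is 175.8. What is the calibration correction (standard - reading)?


Correction = standard - reading
= 175.8 - 173.8
= 2.0000

2.0000


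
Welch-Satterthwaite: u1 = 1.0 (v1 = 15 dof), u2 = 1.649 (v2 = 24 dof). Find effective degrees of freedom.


uc = sqrt(u1^2 + u2^2) = sqrt(1.0^2 + 1.649^2) = 1.928523
v_eff = uc^4 / (u1^4/v1 + u2^4/v2)
= 1.928523^4 / (1.0^4/15 + 1.649^4/24)
= 13.832456 / 0.37475225
v_eff = 36.9109

36.9109


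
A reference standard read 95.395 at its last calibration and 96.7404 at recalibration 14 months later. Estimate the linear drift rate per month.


rate = (v2 - v1) / months
= (96.7404 - 95.395) / 14
= 1.3454 / 14
= 0.0961

0.0961


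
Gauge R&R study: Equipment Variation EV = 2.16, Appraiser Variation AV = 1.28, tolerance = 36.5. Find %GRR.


GRR = sqrt(EV^2 + AV^2) = sqrt(2.16^2 + 1.28^2) = 2.5107768
%GRR = GRR / tol * 100 = 2.5107768 / 36.5 * 100
%GRR = 6.8788

6.8788


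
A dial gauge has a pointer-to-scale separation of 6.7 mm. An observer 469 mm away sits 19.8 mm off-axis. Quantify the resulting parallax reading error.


error = h * offset / d
= 6.7 * 19.8 / 469
= 0.2829

0.2829


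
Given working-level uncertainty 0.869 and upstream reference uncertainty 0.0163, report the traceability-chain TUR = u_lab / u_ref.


TUR = u_lab / u_ref
= 0.869 / 0.0163
= 53.3129

53.3129


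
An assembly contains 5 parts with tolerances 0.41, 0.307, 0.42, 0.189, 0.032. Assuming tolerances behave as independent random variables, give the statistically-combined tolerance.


RSS = sqrt(0.41^2 + 0.307^2 + 0.42^2 + 0.189^2 + 0.032^2)
= sqrt(0.475494)
= 0.6896

0.6896


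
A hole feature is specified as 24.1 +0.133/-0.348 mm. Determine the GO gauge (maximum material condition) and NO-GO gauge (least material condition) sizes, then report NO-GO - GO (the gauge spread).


GO = nominal - lower_tol (smallest hole = maximum material condition)
GO = 24.1 - 0.348 = 23.752
NO-GO = nominal + upper_tol (largest hole = least material condition)
NO-GO = 24.1 + 0.133 = 24.233
spread = NO-GO - GO = 24.233 - 23.752 = 0.4810

0.4810


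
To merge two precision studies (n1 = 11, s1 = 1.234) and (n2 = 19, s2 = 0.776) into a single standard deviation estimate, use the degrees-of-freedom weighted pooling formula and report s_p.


s_p = sqrt(((n1-1)*s1^2 + (n2-1)*s2^2) / (n1+n2-2))
numerator = (11-1)*1.234^2 + (19-1)*0.776^2 = 15.22756 + 10.839168 = 26.066728
denominator = 11 + 19 - 2 = 28
s_p^2 = 26.066728 / 28 = 0.93095457
s_p = sqrt(0.93095457) = 0.9649

0.9649


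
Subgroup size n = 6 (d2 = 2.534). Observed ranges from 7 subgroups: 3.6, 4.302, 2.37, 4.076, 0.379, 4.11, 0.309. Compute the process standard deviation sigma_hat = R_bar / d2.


R_bar = (3.6 + 4.302 + 2.37 + 4.076 + 0.379 + 4.11 + 0.309) / 7
R_bar = 19.146 / 7 = 2.7351429
sigma_hat = R_bar / d2 = 2.7351429 / 2.534 = 1.0794

1.0794


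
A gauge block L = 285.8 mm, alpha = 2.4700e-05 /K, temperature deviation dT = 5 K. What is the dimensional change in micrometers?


dL = L * alpha * dT
= 285.8 * 2.4700e-05 * 5
= 0.0352963 mm
dL_um = 0.0352963 * 1000 = 35.2963 um

35.2963


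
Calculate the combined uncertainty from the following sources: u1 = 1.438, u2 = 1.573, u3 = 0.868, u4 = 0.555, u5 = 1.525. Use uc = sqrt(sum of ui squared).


uc = sqrt(1.438^2 + 1.573^2 + 0.868^2 + 0.555^2 + 1.525^2)
uc = sqrt(7.929247)
uc = 2.8159

2.8159


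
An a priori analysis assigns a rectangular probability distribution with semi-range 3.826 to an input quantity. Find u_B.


u_B = half_width / sqrt(3)
u_B = 3.826 / 1.7320508
u_B = 2.2089

2.2089


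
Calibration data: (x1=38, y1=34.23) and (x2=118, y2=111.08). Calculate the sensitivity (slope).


slope = (y2 - y1) / (x2 - x1)
= (111.08 - 34.23) / (118 - 38)
= 76.8500 / 80
= 0.9606

0.9606


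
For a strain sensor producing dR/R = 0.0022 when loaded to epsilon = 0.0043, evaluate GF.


GF = (dR/R) / epsilon
= 0.0022 / 0.0043
= 0.5116

0.5116


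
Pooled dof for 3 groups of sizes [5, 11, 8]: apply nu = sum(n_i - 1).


nu = sum_i (n_i - 1)
nu = ((5 - 1) + (11 - 1) + (8 - 1))
nu = 4 + 10 + 7
nu = 21

21


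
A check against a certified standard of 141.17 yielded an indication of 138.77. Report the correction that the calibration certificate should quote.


Correction = standard - reading
= 141.17 - 138.77
= 2.4000

2.4000


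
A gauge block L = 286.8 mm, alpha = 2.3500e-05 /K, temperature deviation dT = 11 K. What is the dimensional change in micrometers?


dL = L * alpha * dT
= 286.8 * 2.3500e-05 * 11
= 0.0741378 mm
dL_um = 0.0741378 * 1000 = 74.1378 um

74.1378


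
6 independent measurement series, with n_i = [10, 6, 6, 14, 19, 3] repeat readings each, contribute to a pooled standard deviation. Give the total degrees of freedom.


nu = sum_i (n_i - 1)
nu = ((10 - 1) + (6 - 1) + (6 - 1) + (14 - 1) + (19 - 1) + (3 - 1))
nu = 9 + 5 + 5 + 13 + 18 + 2
nu = 52

52


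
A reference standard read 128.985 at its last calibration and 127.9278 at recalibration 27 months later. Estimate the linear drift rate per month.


rate = (v2 - v1) / months
= (127.9278 - 128.985) / 27
= -1.0572 / 27
= -0.0392

-0.0392


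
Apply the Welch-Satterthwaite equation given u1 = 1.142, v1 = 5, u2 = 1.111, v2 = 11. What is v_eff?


uc = sqrt(u1^2 + u2^2) = sqrt(1.142^2 + 1.111^2) = 1.5932624
v_eff = uc^4 / (u1^4/v1 + u2^4/v2)
= 1.5932624^4 / (1.142^4/5 + 1.111^4/11)
= 6.4439065 / 0.47867314
v_eff = 13.4620

13.4620


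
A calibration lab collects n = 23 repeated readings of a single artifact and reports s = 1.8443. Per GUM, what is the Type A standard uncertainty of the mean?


u_A = s / sqrt(n)
u_A = 1.8443 / sqrt(23)
u_A = 1.8443 / 4.7958315
u_A = 0.3846

0.3846


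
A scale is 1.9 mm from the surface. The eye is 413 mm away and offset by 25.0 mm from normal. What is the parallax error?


error = h * offset / d
= 1.9 * 25.0 / 413
= 0.1150

0.1150


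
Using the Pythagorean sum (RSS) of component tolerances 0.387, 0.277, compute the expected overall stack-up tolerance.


RSS = sqrt(0.387^2 + 0.277^2)
= sqrt(0.226498)
= 0.4759

0.4759


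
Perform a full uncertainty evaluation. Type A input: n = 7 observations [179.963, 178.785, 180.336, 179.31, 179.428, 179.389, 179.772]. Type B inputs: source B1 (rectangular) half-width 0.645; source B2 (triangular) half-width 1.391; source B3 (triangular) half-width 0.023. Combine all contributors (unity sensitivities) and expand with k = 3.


mean = (179.963 + 178.785 + 180.336 + 179.31 + 179.428 + 179.389 + 179.772) / 7 = 179.569
s = sqrt(sum((x - mean)^2)/(n-1)) = 0.50311563
u_A = s / sqrt(n) = 0.50311563 / sqrt(7) = 0.19015983
u_B1 = 0.645 / sqrt(3) = 0.37239092
u_B2 = 1.391 / sqrt(6) = 0.56787337
u_B3 = 0.023 / sqrt(6) = 0.0093897107
uc = sqrt(0.19015983^2 + 0.37239092^2 + 0.56787337^2 + 0.0093897107^2) = 0.70526881
U = k * uc = 3 * 0.70526881
U = 2.1158

2.1158


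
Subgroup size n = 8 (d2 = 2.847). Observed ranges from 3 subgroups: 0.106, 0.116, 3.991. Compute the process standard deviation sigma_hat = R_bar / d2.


R_bar = (0.106 + 0.116 + 3.991) / 3
R_bar = 4.213 / 3 = 1.4043333
sigma_hat = R_bar / d2 = 1.4043333 / 2.847 = 0.4933

0.4933


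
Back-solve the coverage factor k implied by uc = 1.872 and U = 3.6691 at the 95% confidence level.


k = U / uc
k = 3.6691 / 1.872
k = 1.96

1.96


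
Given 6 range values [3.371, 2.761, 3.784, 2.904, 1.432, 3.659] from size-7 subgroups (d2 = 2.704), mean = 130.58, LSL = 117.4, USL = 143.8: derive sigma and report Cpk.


R_bar = (3.371 + 2.761 + 3.784 + 2.904 + 1.432 + 3.659) / 6 = 2.9851667
sigma = R_bar / d2 = 2.9851667 / 2.704 = 1.1039818
Cp = (USL - LSL)/(6*sigma) = (143.8 - 117.4)/(6*1.1039818) = 3.9856
Cpu = (143.8 - 130.58)/(3*1.1039818) = 3.9916
Cpl = (130.58 - 117.4)/(3*1.1039818) = 3.9795
Cpk = min(Cpu, Cpl) = 3.9795

3.9795


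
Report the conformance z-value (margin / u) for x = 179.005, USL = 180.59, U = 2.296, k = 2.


u = U / k = 2.296 / 2 = 1.148
margin = |USL - x| = |180.59 - 179.005| = 1.585
z = margin / u = 1.585 / 1.148
z = 1.3807

1.3807


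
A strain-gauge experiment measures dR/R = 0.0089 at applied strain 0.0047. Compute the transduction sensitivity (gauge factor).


GF = (dR/R) / epsilon
= 0.0089 / 0.0047
= 1.8936

1.8936


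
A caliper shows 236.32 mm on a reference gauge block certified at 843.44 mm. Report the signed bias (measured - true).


Systematic error = measured - true
= 236.32 - 843.44
= -607.1200

-607.1200


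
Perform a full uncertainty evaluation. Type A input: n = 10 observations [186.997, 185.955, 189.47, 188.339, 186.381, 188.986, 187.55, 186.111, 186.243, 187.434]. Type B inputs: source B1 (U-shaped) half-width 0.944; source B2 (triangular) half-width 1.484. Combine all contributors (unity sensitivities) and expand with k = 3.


mean = (186.997 + 185.955 + 189.47 + 188.339 + 186.381 + 188.986 + 187.55 + 186.111 + 186.243 + 187.434) / 10 = 187.3466
s = sqrt(sum((x - mean)^2)/(n-1)) = 1.2457092
u_A = s / sqrt(n) = 1.2457092 / sqrt(10) = 0.39392784
u_B1 = 0.944 / sqrt(2) = 0.6675088
u_B2 = 1.484 / sqrt(6) = 0.60584046
uc = sqrt(0.39392784^2 + 0.6675088^2 + 0.60584046^2) = 0.98376308
U = k * uc = 3 * 0.98376308
U = 2.9513

2.9513


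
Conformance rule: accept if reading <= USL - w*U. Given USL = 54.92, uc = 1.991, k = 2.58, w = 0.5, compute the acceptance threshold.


U = k * uc = 2.58 * 1.991 = 5.13678
guard band g = w * U = 0.5 * 5.13678 = 2.56839
AL = USL - g = 54.92 - 2.56839
AL = 52.3516

52.3516


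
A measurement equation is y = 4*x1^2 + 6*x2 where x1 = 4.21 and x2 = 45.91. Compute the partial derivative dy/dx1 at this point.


y = 4*x1^2 + 6*x2
dy/dx1 = 2*4*x1
Evaluate at x1 = 4.21: c1 = 8 * 4.21
c1 = 33.6800

33.6800


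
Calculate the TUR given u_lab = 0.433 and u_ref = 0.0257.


TUR = u_lab / u_ref
= 0.433 / 0.0257
= 16.8482

16.8482


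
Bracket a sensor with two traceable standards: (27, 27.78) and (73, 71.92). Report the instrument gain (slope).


slope = (y2 - y1) / (x2 - x1)
= (71.92 - 27.78) / (73 - 27)
= 44.1400 / 46
= 0.9596

0.9596


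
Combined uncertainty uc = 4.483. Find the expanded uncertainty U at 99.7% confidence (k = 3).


U = k * uc
U = 3 * 4.483
U = 13.4490

13.4490


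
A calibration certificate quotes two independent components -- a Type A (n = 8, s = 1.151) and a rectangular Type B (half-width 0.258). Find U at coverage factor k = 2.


u_A = s / sqrt(n) = 1.151 / sqrt(8) = 0.40693995
u_B = half_width / sqrt(3) = 0.258 / sqrt(3) = 0.14895637
uc = sqrt(u_A^2 + u_B^2) = sqrt(0.40693995^2 + 0.14895637^2) = 0.43334527
U = k * uc = 2 * 0.43334527
U = 0.8667

0.8667


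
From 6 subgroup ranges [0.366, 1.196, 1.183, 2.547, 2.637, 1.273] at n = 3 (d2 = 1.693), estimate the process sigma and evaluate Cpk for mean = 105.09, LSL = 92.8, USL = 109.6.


R_bar = (0.366 + 1.196 + 1.183 + 2.547 + 2.637 + 1.273) / 6 = 1.5336667
sigma = R_bar / d2 = 1.5336667 / 1.693 = 0.90588701
Cp = (USL - LSL)/(6*sigma) = (109.6 - 92.8)/(6*0.90588701) = 3.0909
Cpu = (109.6 - 105.09)/(3*0.90588701) = 1.6595
Cpl = (105.09 - 92.8)/(3*0.90588701) = 4.5223
Cpk = min(Cpu, Cpl) = 1.6595

1.6595


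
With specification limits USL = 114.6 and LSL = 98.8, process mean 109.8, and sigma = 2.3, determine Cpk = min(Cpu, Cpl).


Cpu = (USL - mean) / (3*sigma) = (114.6 - 109.8) / (3*2.3) = 0.6957
Cpl = (mean - LSL) / (3*sigma) = (109.8 - 98.8) / (3*2.3) = 1.5942
Cpk = min(Cpu, Cpl) = 0.6957

0.6957


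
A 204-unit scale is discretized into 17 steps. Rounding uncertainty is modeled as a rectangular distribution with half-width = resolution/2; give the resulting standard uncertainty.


resolution = range / divisions
resolution = 204 / 17 = 12
u_res = resolution / (2*sqrt(3))
u_res = 12 / 3.4641016
u_res = 3.4641

3.4641


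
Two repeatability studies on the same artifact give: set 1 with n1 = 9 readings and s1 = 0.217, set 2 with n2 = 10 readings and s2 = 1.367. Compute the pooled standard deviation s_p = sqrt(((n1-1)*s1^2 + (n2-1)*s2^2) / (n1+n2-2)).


s_p = sqrt(((n1-1)*s1^2 + (n2-1)*s2^2) / (n1+n2-2))
numerator = (9-1)*0.217^2 + (10-1)*1.367^2 = 0.376712 + 16.818201 = 17.194913
denominator = 9 + 10 - 2 = 17
s_p^2 = 17.194913 / 17 = 1.0114655
s_p = sqrt(1.0114655) = 1.0057

1.0057


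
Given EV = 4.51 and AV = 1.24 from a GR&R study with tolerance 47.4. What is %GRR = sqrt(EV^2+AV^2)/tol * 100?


GRR = sqrt(EV^2 + AV^2) = sqrt(4.51^2 + 1.24^2) = 4.6773604
%GRR = GRR / tol * 100 = 4.6773604 / 47.4 * 100
%GRR = 9.8678

9.8678


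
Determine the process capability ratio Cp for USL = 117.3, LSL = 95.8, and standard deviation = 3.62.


Cp = (USL - LSL) / (6 * sigma)
= (117.3 - 95.8) / (6 * 3.62)
= 21.5000 / 21.7200
= 0.9899

0.9899


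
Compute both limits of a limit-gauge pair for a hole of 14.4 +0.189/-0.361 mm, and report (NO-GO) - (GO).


GO = nominal - lower_tol (smallest hole = maximum material condition)
GO = 14.4 - 0.361 = 14.039
NO-GO = nominal + upper_tol (largest hole = least material condition)
NO-GO = 14.4 + 0.189 = 14.589
spread = NO-GO - GO = 14.589 - 14.039 = 0.5500

0.5500


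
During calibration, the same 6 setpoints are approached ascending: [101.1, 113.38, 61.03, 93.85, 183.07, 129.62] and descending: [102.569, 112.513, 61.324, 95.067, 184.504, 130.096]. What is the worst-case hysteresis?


|101.1 - 102.569| = 1.4690
|113.38 - 112.513| = 0.8670
|61.03 - 61.324| = 0.2940
|93.85 - 95.067| = 1.2170
|183.07 - 184.504| = 1.4340
|129.62 - 130.096| = 0.4760
hysteresis = max(diffs) = 1.4690

1.4690


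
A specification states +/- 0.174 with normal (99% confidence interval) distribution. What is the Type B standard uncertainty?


u_B = half_width / 2.576
u_B = 0.174 / 2.576
u_B = 0.0675

0.0675


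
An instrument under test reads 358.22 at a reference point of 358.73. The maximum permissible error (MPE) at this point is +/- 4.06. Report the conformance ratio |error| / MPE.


e = indication - reference = 358.22 - 358.73 = -0.5100
|e| = 0.5100
ratio = |e| / MPE = 0.5100 / 4.06
ratio = 0.1256

0.1256


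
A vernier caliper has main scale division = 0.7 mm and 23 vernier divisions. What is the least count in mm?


LC = MSD / n_div
= 0.7 / 23
= 0.0304

0.0304


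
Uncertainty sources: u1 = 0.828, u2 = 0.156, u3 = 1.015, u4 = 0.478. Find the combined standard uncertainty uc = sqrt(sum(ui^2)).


uc = sqrt(0.828^2 + 0.156^2 + 1.015^2 + 0.478^2)
uc = sqrt(1.968629)
uc = 1.4031

1.4031


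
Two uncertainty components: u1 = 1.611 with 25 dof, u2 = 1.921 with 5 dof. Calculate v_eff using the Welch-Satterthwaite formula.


uc = sqrt(u1^2 + u2^2) = sqrt(1.611^2 + 1.921^2) = 2.5071023
v_eff = uc^4 / (u1^4/v1 + u2^4/v2)
= 2.5071023^4 / (1.611^4/25 + 1.921^4/5)
= 39.508289 / 2.9930034
v_eff = 13.2002

13.2002


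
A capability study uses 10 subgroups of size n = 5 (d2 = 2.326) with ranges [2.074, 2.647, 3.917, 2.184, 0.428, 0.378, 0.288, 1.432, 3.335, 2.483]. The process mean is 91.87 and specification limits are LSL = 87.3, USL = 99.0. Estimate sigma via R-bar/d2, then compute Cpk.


R_bar = (2.074 + 2.647 + 3.917 + 2.184 + 0.428 + 0.378 + 0.288 + 1.432 + 3.335 + 2.483) / 10 = 1.9166
sigma = R_bar / d2 = 1.9166 / 2.326 = 0.82398968
Cp = (USL - LSL)/(6*sigma) = (99.0 - 87.3)/(6*0.82398968) = 2.3665
Cpu = (99.0 - 91.87)/(3*0.82398968) = 2.8843
Cpl = (91.87 - 87.3)/(3*0.82398968) = 1.8487
Cpk = min(Cpu, Cpl) = 1.8487

1.8487


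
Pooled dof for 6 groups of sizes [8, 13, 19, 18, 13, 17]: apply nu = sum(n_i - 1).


nu = sum_i (n_i - 1)
nu = ((8 - 1) + (13 - 1) + (19 - 1) + (18 - 1) + (13 - 1) + (17 - 1))
nu = 7 + 12 + 18 + 17 + 12 + 16
nu = 82

82


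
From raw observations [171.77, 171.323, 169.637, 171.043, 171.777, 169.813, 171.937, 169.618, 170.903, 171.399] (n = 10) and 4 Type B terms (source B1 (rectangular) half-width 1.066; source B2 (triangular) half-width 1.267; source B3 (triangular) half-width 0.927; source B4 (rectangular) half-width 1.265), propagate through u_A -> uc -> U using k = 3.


mean = (171.77 + 171.323 + 169.637 + 171.043 + 171.777 + 169.813 + 171.937 + 169.618 + 170.903 + 171.399) / 10 = 170.922
s = sqrt(sum((x - mean)^2)/(n-1)) = 0.91075109
u_A = s / sqrt(n) = 0.91075109 / sqrt(10) = 0.28800478
u_B1 = 1.066 / sqrt(3) = 0.61545539
u_B2 = 1.267 / sqrt(6) = 0.51725058
u_B3 = 0.927 / sqrt(6) = 0.37844617
u_B4 = 1.265 / sqrt(3) = 0.73034809
uc = sqrt(0.28800478^2 + 0.61545539^2 + 0.51725058^2 + 0.37844617^2 + 0.73034809^2) = 1.1857108
U = k * uc = 3 * 1.1857108
U = 3.5571

3.5571


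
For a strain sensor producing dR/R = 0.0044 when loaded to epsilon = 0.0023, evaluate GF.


GF = (dR/R) / epsilon
= 0.0044 / 0.0023
= 1.9130

1.9130


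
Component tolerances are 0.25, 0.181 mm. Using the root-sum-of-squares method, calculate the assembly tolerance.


RSS = sqrt(0.25^2 + 0.181^2)
= sqrt(0.095261)
= 0.3086

0.3086


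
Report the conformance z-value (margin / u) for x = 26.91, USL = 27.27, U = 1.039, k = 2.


u = U / k = 1.039 / 2 = 0.5195
margin = |USL - x| = |27.27 - 26.91| = 0.36
z = margin / u = 0.36 / 0.5195
z = 0.6930

0.6930


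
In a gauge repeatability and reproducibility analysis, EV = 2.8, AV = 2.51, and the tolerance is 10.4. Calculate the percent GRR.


GRR = sqrt(EV^2 + AV^2) = sqrt(2.8^2 + 2.51^2) = 3.7603324
%GRR = GRR / tol * 100 = 3.7603324 / 10.4 * 100
%GRR = 36.1570

36.1570


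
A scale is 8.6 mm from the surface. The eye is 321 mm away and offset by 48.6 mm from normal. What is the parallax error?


error = h * offset / d
= 8.6 * 48.6 / 321
= 1.3021

1.3021


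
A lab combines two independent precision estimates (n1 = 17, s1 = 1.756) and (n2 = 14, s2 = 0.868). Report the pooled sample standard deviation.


s_p = sqrt(((n1-1)*s1^2 + (n2-1)*s2^2) / (n1+n2-2))
numerator = (17-1)*1.756^2 + (14-1)*0.868^2 = 49.336576 + 9.794512 = 59.131088
denominator = 17 + 14 - 2 = 29
s_p^2 = 59.131088 / 29 = 2.039003
s_p = sqrt(2.039003) = 1.4279

1.4279


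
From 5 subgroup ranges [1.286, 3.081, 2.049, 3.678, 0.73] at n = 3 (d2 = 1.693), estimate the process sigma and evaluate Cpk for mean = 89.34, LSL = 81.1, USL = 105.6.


R_bar = (1.286 + 3.081 + 2.049 + 3.678 + 0.73) / 5 = 2.1648
sigma = R_bar / d2 = 2.1648 / 1.693 = 1.2786769
Cp = (USL - LSL)/(6*sigma) = (105.6 - 81.1)/(6*1.2786769) = 3.1934
Cpu = (105.6 - 89.34)/(3*1.2786769) = 4.2388
Cpl = (89.34 - 81.1)/(3*1.2786769) = 2.1481
Cpk = min(Cpu, Cpl) = 2.1481

2.1481


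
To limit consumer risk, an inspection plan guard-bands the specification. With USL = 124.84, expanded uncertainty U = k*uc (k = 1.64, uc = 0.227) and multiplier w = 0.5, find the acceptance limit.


U = k * uc = 1.64 * 0.227 = 0.37228
guard band g = w * U = 0.5 * 0.37228 = 0.18614
AL = USL - g = 124.84 - 0.18614
AL = 124.6539

124.6539


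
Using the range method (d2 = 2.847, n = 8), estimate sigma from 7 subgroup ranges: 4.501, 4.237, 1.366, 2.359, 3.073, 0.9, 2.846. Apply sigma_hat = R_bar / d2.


R_bar = (4.501 + 4.237 + 1.366 + 2.359 + 3.073 + 0.9 + 2.846) / 7
R_bar = 19.282 / 7 = 2.7545714
sigma_hat = R_bar / d2 = 2.7545714 / 2.847 = 0.9675

0.9675


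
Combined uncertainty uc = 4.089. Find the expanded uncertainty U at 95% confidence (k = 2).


U = k * uc
U = 2 * 4.089
U = 8.1780

8.1780


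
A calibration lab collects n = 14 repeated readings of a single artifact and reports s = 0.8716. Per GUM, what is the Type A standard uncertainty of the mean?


u_A = s / sqrt(n)
u_A = 0.8716 / sqrt(14)
u_A = 0.8716 / 3.7416574
u_A = 0.2329

0.2329


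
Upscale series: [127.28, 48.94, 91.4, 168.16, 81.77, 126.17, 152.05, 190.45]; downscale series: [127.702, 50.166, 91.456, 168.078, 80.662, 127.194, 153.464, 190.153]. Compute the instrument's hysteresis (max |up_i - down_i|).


|127.28 - 127.702| = 0.4220
|48.94 - 50.166| = 1.2260
|91.4 - 91.456| = 0.0560
|168.16 - 168.078| = 0.0820
|81.77 - 80.662| = 1.1080
|126.17 - 127.194| = 1.0240
|152.05 - 153.464| = 1.4140
|190.45 - 190.153| = 0.2970
hysteresis = max(diffs) = 1.4140

1.4140


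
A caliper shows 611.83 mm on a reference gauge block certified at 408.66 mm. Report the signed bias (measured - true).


Systematic error = measured - true
= 611.83 - 408.66
= 203.1700

203.1700


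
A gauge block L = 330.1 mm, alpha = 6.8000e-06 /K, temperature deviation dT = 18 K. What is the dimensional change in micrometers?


dL = L * alpha * dT
= 330.1 * 6.8000e-06 * 18
= 0.0404042 mm
dL_um = 0.0404042 * 1000 = 40.4042 um

40.4042


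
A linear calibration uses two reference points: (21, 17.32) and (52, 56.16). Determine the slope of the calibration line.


slope = (y2 - y1) / (x2 - x1)
= (56.16 - 17.32) / (52 - 21)
= 38.8400 / 31
= 1.2529

1.2529


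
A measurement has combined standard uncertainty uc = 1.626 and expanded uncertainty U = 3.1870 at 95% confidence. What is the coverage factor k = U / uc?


k = U / uc
k = 3.1870 / 1.626
k = 1.96

1.96


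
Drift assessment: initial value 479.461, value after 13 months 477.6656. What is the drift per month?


rate = (v2 - v1) / months
= (477.6656 - 479.461) / 13
= -1.7954 / 13
= -0.1381

-0.1381


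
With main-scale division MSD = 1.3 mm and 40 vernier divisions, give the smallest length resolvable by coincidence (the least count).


LC = MSD / n_div
= 1.3 / 40
= 0.0325

0.0325


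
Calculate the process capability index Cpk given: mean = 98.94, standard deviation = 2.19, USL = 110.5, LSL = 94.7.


Cpu = (USL - mean) / (3*sigma) = (110.5 - 98.94) / (3*2.19) = 1.7595
Cpl = (mean - LSL) / (3*sigma) = (98.94 - 94.7) / (3*2.19) = 0.6454
Cpk = min(Cpu, Cpl) = 0.6454

0.6454


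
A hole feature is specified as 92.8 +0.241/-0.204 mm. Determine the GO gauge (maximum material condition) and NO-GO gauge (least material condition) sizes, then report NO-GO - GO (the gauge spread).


GO = nominal - lower_tol (smallest hole = maximum material condition)
GO = 92.8 - 0.204 = 92.596
NO-GO = nominal + upper_tol (largest hole = least material condition)
NO-GO = 92.8 + 0.241 = 93.041
spread = NO-GO - GO = 93.041 - 92.596 = 0.4450

0.4450


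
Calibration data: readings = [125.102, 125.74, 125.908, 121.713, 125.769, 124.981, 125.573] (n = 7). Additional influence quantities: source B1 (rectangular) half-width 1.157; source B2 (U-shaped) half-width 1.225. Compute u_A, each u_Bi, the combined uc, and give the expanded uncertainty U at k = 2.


mean = (125.102 + 125.74 + 125.908 + 121.713 + 125.769 + 124.981 + 125.573) / 7 = 124.9694286
s = sqrt(sum((x - mean)^2)/(n-1)) = 1.4776302
u_A = s / sqrt(n) = 1.4776302 / sqrt(7) = 0.55849172
u_B1 = 1.157 / sqrt(3) = 0.66799426
u_B2 = 1.225 / sqrt(2) = 0.86620581
uc = sqrt(0.55849172^2 + 0.66799426^2 + 0.86620581^2) = 1.2281864
U = k * uc = 2 * 1.2281864
U = 2.4564

2.4564


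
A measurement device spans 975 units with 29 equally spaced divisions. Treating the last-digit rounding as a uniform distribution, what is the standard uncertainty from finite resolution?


resolution = range / divisions
resolution = 975 / 29 = 33.62069
u_res = resolution / (2*sqrt(3))
u_res = 33.62069 / 3.4641016
u_res = 9.7055

9.7055


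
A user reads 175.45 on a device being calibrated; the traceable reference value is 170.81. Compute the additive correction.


Correction = standard - reading
= 170.81 - 175.45
= -4.6400

-4.6400


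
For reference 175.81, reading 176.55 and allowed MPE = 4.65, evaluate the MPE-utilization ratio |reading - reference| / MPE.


e = indication - reference = 176.55 - 175.81 = 0.7400
|e| = 0.7400
ratio = |e| / MPE = 0.7400 / 4.65
ratio = 0.1591

0.1591


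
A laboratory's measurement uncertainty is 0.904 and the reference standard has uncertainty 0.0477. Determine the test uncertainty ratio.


TUR = u_lab / u_ref
= 0.904 / 0.0477
= 18.9518

18.9518


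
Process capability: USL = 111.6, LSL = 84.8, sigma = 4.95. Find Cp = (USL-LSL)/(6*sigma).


Cp = (USL - LSL) / (6 * sigma)
= (111.6 - 84.8) / (6 * 4.95)
= 26.8000 / 29.7000
= 0.9024

0.9024


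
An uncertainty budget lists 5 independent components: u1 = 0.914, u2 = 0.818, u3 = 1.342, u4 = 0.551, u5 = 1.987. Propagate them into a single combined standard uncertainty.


uc = sqrt(0.914^2 + 0.818^2 + 1.342^2 + 0.551^2 + 1.987^2)
uc = sqrt(7.557254)
uc = 2.7490

2.7490


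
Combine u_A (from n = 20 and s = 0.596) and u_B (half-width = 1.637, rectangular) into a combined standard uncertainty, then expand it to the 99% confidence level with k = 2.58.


u_A = s / sqrt(n) = 0.596 / sqrt(20) = 0.13326965
u_B = half_width / sqrt(3) = 1.637 / sqrt(3) = 0.94512239
uc = sqrt(u_A^2 + u_B^2) = sqrt(0.13326965^2 + 0.94512239^2) = 0.95447217
U = k * uc = 2.58 * 0.95447217
U = 2.4625

2.4625


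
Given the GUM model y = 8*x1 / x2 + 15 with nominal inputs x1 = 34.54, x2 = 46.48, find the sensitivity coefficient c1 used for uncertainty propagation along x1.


y = 8*x1 / x2 + 15
dy/dx1 = 8/x2
Evaluate at x2 = 46.48: c1 = 8 / 46.48
c1 = 0.1721

0.1721


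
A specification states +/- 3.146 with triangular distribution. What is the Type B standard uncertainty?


u_B = half_width / sqrt(6)
u_B = 3.146 / 2.4494897
u_B = 1.2843

1.2843


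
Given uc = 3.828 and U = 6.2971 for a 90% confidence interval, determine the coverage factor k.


k = U / uc
k = 6.2971 / 3.828
k = 1.645

1.645


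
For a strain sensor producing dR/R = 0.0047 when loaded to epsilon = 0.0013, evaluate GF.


GF = (dR/R) / epsilon
= 0.0047 / 0.0013
= 3.6154

3.6154


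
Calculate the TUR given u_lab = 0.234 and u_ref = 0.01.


TUR = u_lab / u_ref
= 0.234 / 0.01
= 23.4000

23.4000


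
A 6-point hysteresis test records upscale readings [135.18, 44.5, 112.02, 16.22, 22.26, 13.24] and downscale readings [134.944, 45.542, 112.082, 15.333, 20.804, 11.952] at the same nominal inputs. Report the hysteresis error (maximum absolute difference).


|135.18 - 134.944| = 0.2360
|44.5 - 45.542| = 1.0420
|112.02 - 112.082| = 0.0620
|16.22 - 15.333| = 0.8870
|22.26 - 20.804| = 1.4560
|13.24 - 11.952| = 1.2880
hysteresis = max(diffs) = 1.4560

1.4560


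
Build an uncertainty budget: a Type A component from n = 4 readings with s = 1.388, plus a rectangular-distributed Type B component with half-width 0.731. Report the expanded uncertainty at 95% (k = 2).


u_A = s / sqrt(n) = 1.388 / sqrt(4) = 0.694
u_B = half_width / sqrt(3) = 0.731 / sqrt(3) = 0.42204305
uc = sqrt(u_A^2 + u_B^2) = sqrt(0.694^2 + 0.42204305^2) = 0.81225386
U = k * uc = 2 * 0.81225386
U = 1.6245

1.6245


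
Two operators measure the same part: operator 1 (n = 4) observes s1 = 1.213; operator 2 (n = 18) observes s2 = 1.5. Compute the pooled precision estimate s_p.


s_p = sqrt(((n1-1)*s1^2 + (n2-1)*s2^2) / (n1+n2-2))
numerator = (4-1)*1.213^2 + (18-1)*1.5^2 = 4.414107 + 38.25 = 42.664107
denominator = 4 + 18 - 2 = 20
s_p^2 = 42.664107 / 20 = 2.1332053
s_p = sqrt(2.1332053) = 1.4605

1.4605


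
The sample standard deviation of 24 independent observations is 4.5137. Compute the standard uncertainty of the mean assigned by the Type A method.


u_A = s / sqrt(n)
u_A = 4.5137 / sqrt(24)
u_A = 4.5137 / 4.8989795
u_A = 0.9214

0.9214


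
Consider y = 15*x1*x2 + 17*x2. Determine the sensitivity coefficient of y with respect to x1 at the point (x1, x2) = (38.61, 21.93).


y = 15*x1*x2 + 17*x2
dy/dx1 = 15*x2
Evaluate at x2 = 21.93: c1 = 15 * 21.93
c1 = 328.9500

328.9500


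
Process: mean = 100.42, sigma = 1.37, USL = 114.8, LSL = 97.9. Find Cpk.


Cpu = (USL - mean) / (3*sigma) = (114.8 - 100.42) / (3*1.37) = 3.4988
Cpl = (mean - LSL) / (3*sigma) = (100.42 - 97.9) / (3*1.37) = 0.6131
Cpk = min(Cpu, Cpl) = 0.6131

0.6131


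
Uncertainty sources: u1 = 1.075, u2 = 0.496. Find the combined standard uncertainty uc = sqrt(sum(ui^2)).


uc = sqrt(1.075^2 + 0.496^2)
uc = sqrt(1.401641)
uc = 1.1839

1.1839


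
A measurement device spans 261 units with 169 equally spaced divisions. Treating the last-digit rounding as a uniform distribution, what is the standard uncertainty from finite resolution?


resolution = range / divisions
resolution = 261 / 169 = 1.5443787
u_res = resolution / (2*sqrt(3))
u_res = 1.5443787 / 3.4641016
u_res = 0.4458

0.4458


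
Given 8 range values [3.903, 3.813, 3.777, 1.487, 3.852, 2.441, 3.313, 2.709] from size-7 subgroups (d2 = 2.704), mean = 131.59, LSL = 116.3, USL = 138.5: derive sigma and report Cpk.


R_bar = (3.903 + 3.813 + 3.777 + 1.487 + 3.852 + 2.441 + 3.313 + 2.709) / 8 = 3.161875
sigma = R_bar / d2 = 3.161875 / 2.704 = 1.1693325
Cp = (USL - LSL)/(6*sigma) = (138.5 - 116.3)/(6*1.1693325) = 3.1642
Cpu = (138.5 - 131.59)/(3*1.1693325) = 1.9698
Cpl = (131.59 - 116.3)/(3*1.1693325) = 4.3586
Cpk = min(Cpu, Cpl) = 1.9698

1.9698


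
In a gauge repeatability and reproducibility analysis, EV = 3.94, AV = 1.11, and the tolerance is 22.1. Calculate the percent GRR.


GRR = sqrt(EV^2 + AV^2) = sqrt(3.94^2 + 1.11^2) = 4.0933727
%GRR = GRR / tol * 100 = 4.0933727 / 22.1 * 100
%GRR = 18.5220

18.5220


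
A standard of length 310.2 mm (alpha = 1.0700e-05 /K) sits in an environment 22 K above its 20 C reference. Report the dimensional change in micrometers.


dL = L * alpha * dT
= 310.2 * 1.0700e-05 * 22
= 0.0730211 mm
dL_um = 0.0730211 * 1000 = 73.0211 um

73.0211


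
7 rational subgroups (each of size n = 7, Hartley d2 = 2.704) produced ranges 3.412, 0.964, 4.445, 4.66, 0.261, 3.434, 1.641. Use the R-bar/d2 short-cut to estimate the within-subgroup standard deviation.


R_bar = (3.412 + 0.964 + 4.445 + 4.66 + 0.261 + 3.434 + 1.641) / 7
R_bar = 18.817 / 7 = 2.6881429
sigma_hat = R_bar / d2 = 2.6881429 / 2.704 = 0.9941

0.9941


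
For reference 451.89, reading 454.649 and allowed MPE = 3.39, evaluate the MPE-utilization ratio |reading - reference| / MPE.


e = indication - reference = 454.649 - 451.89 = 2.7590
|e| = 2.7590
ratio = |e| / MPE = 2.7590 / 3.39
ratio = 0.8139

0.8139


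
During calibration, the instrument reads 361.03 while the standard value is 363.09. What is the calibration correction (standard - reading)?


Correction = standard - reading
= 363.09 - 361.03
= 2.0600

2.0600


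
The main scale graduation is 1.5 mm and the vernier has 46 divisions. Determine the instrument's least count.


LC = MSD / n_div
= 1.5 / 46
= 0.0326

0.0326


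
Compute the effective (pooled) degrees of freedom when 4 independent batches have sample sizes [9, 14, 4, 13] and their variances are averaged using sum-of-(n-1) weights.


nu = sum_i (n_i - 1)
nu = ((9 - 1) + (14 - 1) + (4 - 1) + (13 - 1))
nu = 8 + 13 + 3 + 12
nu = 36

36


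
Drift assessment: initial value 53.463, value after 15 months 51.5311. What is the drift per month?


rate = (v2 - v1) / months
= (51.5311 - 53.463) / 15
= -1.9319 / 15
= -0.1288

-0.1288


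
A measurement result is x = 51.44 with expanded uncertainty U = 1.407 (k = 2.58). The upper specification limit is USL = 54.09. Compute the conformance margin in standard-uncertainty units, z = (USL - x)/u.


u = U / k = 1.407 / 2.58 = 0.54534884
margin = |USL - x| = |54.09 - 51.44| = 2.65
z = margin / u = 2.65 / 0.54534884
z = 4.8593

4.8593


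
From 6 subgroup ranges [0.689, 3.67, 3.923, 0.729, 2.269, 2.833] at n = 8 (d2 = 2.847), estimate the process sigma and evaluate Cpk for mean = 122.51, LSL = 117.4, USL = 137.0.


R_bar = (0.689 + 3.67 + 3.923 + 0.729 + 2.269 + 2.833) / 6 = 2.3521667
sigma = R_bar / d2 = 2.3521667 / 2.847 = 0.82619132
Cp = (USL - LSL)/(6*sigma) = (137.0 - 117.4)/(6*0.82619132) = 3.9539
Cpu = (137.0 - 122.51)/(3*0.82619132) = 5.8461
Cpl = (122.51 - 117.4)/(3*0.82619132) = 2.0617
Cpk = min(Cpu, Cpl) = 2.0617

2.0617


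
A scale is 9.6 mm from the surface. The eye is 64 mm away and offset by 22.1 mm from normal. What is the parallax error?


error = h * offset / d
= 9.6 * 22.1 / 64
= 3.3150

3.3150


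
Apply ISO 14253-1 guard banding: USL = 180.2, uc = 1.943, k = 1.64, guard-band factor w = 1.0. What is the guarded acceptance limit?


U = k * uc = 1.64 * 1.943 = 3.18652
guard band g = w * U = 1.0 * 3.18652 = 3.18652
AL = USL - g = 180.2 - 3.18652
AL = 177.0135

177.0135


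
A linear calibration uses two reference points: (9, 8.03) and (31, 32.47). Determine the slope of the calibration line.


slope = (y2 - y1) / (x2 - x1)
= (32.47 - 8.03) / (31 - 9)
= 24.4400 / 22
= 1.1109

1.1109


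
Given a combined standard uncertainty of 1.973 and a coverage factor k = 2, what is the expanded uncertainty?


U = k * uc
U = 2 * 1.973
U = 3.9460

3.9460


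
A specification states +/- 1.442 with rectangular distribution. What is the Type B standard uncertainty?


u_B = half_width / sqrt(3)
u_B = 1.442 / 1.7320508
u_B = 0.8325

0.8325


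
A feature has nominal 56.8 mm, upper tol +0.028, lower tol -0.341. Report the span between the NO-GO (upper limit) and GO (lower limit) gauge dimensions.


GO = nominal - lower_tol (smallest hole = maximum material condition)
GO = 56.8 - 0.341 = 56.459
NO-GO = nominal + upper_tol (largest hole = least material condition)
NO-GO = 56.8 + 0.028 = 56.828
spread = NO-GO - GO = 56.828 - 56.459 = 0.3690

0.3690


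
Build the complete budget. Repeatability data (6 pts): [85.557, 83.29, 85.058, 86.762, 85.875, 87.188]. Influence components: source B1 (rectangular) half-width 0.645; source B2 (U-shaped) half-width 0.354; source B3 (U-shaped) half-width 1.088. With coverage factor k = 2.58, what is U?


mean = (85.557 + 83.29 + 85.058 + 86.762 + 85.875 + 87.188) / 6 = 85.62166667
s = sqrt(sum((x - mean)^2)/(n-1)) = 1.3839443
u_A = s / sqrt(n) = 1.3839443 / sqrt(6) = 0.56499289
u_B1 = 0.645 / sqrt(3) = 0.37239092
u_B2 = 0.354 / sqrt(2) = 0.2503158
u_B3 = 1.088 / sqrt(2) = 0.76933218
uc = sqrt(0.56499289^2 + 0.37239092^2 + 0.2503158^2 + 0.76933218^2) = 1.0547142
U = k * uc = 2.58 * 1.0547142
U = 2.7212

2.7212
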